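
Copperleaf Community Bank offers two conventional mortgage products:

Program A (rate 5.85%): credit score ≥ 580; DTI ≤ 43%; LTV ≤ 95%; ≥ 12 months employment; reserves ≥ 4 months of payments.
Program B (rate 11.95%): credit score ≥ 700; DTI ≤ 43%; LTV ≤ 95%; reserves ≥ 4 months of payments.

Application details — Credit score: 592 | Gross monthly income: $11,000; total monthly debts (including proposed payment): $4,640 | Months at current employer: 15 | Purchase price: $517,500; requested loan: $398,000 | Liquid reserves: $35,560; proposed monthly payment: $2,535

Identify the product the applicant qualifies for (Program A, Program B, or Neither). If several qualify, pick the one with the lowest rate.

DTI = 4,640/11,000 = 42.2%.
LTV = 398,000/517,500 = 76.9%.
Reserves = 35,560/2,535 = 14.0 months.
Program A: score 592 ≥ 580; DTI 42.2% ≤ 43%; LTV 76.9% ≤ 95%; employment 15 ≥ 12 mo; reserves 14.0 ≥ 4 mo → qualifies.
Program B: score 592 < 700; DTI 42.2% ≤ 43%; LTV 76.9% ≤ 95%; reserves 14.0 ≥ 4 mo → does not qualify.

Program A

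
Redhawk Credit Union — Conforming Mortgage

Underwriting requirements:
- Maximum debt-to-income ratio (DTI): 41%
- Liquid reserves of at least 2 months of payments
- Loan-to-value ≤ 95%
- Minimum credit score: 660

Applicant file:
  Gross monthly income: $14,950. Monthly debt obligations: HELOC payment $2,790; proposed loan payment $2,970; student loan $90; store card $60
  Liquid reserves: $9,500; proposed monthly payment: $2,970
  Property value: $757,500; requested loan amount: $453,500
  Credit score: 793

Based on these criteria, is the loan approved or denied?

Total monthly debts = (2,790 + 2,970 + 90 + 60) = 5,910. DTI: 5,910 ÷ 14,950 = 39.5%, within the 41% cap
Reserves: 9,500 ÷ 2,970 = 3.2 months (meets 2-month minimum)
LTV = 453,500/757,500 = 59.9% ≤ 95%
Credit score 793 ≥ 660 (meets)
All criteria satisfied.

Approved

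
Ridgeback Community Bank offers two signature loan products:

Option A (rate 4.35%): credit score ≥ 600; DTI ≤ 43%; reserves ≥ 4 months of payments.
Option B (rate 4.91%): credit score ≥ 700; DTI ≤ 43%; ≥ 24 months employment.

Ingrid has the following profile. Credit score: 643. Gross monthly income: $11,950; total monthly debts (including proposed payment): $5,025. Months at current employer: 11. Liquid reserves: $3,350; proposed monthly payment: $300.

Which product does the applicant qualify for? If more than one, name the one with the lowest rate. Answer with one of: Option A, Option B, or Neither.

DTI = 5,025/11,950 = 42.1%.
Reserves = 3,350/300 = 11.2 months.
Option A: score 643 ≥ 600; DTI 42.1% ≤ 43%; reserves 11.2 ≥ 4 mo → qualifies.
Option B: score 643 < 700; DTI 42.1% ≤ 43%; employment 11 < 24 mo → does not qualify.

Option A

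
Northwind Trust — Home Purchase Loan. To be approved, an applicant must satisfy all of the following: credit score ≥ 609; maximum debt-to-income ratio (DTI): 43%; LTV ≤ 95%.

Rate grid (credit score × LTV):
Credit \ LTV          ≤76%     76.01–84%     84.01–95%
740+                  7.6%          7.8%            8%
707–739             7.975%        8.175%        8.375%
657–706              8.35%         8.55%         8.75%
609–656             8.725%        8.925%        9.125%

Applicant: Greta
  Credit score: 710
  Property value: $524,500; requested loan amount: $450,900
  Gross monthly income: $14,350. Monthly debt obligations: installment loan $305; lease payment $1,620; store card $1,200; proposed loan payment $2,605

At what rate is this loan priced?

8.375%

Credit score 710 ≥ 609; Total monthly debts = (305 + 1,620 + 1,200 + 2,605) = 5,730. DTI = 5,730/14,350 = 39.9% ≤ 43%
Loan-to-value = 450,900/524,500 = 86% — pass (95% max)
Credit 710 → row 707–739; LTV 86% → column 84.01–95%. Grid cell → 8.375%.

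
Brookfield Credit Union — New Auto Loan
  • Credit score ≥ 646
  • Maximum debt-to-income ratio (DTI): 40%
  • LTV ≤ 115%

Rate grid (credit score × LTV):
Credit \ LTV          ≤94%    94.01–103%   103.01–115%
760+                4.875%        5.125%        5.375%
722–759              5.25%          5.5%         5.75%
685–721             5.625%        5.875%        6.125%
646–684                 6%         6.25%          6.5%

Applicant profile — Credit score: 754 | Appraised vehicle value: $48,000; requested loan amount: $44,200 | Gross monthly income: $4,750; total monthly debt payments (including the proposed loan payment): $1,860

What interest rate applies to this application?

5.25%

Credit score 754 ≥ 646; DTI = 1,860/4,750 = 39.2% ≤ 40%
Loan-to-value = 44,200/48,000 = 92.1% — pass (115% max)
Score 754 is in the 722–759 band; LTV 92.1% is in the ≤94% band → 5.25%.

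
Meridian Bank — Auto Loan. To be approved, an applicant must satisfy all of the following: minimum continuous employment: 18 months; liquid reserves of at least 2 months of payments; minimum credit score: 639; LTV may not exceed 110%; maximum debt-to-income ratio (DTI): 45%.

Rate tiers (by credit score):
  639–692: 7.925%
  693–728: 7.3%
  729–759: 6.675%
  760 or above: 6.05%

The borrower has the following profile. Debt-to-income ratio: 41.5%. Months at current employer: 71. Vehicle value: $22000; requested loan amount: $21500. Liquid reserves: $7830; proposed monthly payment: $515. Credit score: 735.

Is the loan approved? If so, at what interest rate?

Approved at 6.675%

Credit score 735 ≥ 639 (meets minimum)
Employment 71 ≥ 18 months
LTV = 21,500/22,000 = 97.7% ≤ 110%
Debt-to-income 41.5% vs 45% cap — pass
Liquid reserves cover 7,830/515 = 15.2 months — ≥ 2 required
All requirements met. Score 735 falls in the 729–759 tier → 6.675%.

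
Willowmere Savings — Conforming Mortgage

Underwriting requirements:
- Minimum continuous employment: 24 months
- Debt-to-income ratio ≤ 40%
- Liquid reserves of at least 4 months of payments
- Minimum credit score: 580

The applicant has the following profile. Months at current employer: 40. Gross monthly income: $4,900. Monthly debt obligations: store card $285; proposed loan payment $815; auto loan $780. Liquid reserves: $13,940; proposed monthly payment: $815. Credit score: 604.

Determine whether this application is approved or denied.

Employment 40 ≥ 24 months
Total monthly debts = (285 + 815 + 780) = 1,880. Debt-to-income = 1,880/4,900 = 38.4% — meets 40% limit
Reserves = 13,940/815 = 17.1 months ≥ 4
Credit score 604 ≥ 580 (meets)
All criteria satisfied.

Approved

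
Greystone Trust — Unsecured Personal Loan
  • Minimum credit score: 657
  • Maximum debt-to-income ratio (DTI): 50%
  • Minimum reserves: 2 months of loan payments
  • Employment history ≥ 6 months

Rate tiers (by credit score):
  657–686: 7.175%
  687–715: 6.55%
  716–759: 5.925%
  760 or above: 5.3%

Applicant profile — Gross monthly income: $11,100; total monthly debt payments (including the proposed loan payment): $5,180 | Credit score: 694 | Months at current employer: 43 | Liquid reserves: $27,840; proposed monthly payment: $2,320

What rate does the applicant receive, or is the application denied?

Approved at 6.55%

Credit score 694 ≥ 657 (meets minimum)
Reserves: 27,840 ÷ 2,320 = 12.0 months (meets 2-month minimum)
Employment 43 ≥ 6 months
DTI = 5,180/11,100 = 46.7% ≤ 50%
All requirements met. Score 694 falls in the 687–715 tier → 6.55%.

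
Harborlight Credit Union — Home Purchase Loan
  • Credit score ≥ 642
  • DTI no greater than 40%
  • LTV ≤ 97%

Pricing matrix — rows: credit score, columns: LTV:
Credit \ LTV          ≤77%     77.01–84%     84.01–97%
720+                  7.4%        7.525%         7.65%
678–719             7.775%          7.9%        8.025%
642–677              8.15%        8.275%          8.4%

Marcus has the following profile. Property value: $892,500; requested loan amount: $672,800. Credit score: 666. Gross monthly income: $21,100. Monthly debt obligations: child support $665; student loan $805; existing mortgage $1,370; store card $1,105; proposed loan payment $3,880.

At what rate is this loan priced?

8.15%

Credit score 666 ≥ 642; Total monthly debts = (665 + 805 + 1,370 + 1,105 + 3,880) = 7,825. DTI: 7,825 ÷ 21,100 = 37.1%, within the 40% cap
LTV = 672,800/892,500 = 75.4% ≤ 97%
Row: 666 falls in 642–677. Column: 75.4% falls in ≤77%. Rate = 8.15%.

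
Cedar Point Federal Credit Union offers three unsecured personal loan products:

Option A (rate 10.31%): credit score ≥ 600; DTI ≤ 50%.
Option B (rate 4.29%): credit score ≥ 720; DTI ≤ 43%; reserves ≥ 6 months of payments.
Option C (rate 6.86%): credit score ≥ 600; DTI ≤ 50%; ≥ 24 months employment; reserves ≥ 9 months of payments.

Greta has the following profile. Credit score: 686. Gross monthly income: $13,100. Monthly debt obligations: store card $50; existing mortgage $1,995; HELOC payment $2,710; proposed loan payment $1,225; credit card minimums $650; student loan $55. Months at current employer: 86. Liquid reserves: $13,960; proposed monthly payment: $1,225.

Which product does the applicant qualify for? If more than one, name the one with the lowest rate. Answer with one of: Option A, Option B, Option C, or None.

None

Total debts = (50 + 1,995 + 2,710 + 1,225 + 650 + 55) = 6,685; DTI = 6,685/13,100 = 51%.
Reserves = 13,960/1,225 = 11.4 months.
Option A: score 686 ≥ 600; DTI 51% > 50% → does not qualify.
Option B: score 686 < 720; DTI 51% > 43%; reserves 11.4 ≥ 6 mo → does not qualify.
Option C: score 686 ≥ 600; DTI 51% > 50%; employment 86 ≥ 24 mo; reserves 11.4 ≥ 9 mo → does not qualify.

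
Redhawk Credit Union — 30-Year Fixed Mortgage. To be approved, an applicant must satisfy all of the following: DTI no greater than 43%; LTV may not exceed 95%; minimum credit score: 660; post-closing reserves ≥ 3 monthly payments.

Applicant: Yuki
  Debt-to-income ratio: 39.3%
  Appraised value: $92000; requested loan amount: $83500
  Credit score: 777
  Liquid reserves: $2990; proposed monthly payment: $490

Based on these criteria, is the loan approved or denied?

Approved

Debt-to-income 39.3% vs 43% cap — pass
LTV: 83,500 ÷ 92,000 = 90.8%, within 95% cap
Credit score 777 ≥ 660 (meets)
Liquid reserves cover 2,990/490 = 6.1 months — ≥ 3 required
All criteria satisfied.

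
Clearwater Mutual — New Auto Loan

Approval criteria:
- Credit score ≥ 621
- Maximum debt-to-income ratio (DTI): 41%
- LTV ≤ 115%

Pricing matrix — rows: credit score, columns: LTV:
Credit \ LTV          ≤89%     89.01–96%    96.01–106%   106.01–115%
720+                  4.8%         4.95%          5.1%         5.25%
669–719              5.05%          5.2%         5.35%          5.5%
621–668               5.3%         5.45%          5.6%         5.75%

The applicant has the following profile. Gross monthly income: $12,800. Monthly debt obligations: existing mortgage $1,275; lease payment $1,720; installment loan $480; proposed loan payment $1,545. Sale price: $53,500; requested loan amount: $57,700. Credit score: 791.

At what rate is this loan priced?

5.25%

Credit score 791 ≥ 621; Total monthly debts = (1,275 + 1,720 + 480 + 1,545) = 5,020. Debt-to-income = 5,020/12,800 = 39.2% — meets 41% limit
Loan-to-value = 57,700/53,500 = 107.9% — pass (115% max)
Score 791 is in the 720+ band; LTV 107.9% is in the 106.01–115% band → 5.25%.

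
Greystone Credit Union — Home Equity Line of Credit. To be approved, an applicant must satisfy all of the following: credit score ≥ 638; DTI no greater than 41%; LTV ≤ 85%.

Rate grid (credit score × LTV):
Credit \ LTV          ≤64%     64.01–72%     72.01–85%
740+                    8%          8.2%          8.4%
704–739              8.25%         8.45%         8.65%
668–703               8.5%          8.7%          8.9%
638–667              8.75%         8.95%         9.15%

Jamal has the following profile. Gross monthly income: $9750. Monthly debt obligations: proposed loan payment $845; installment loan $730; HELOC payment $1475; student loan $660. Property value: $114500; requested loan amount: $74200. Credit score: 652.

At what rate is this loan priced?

Credit score 652 ≥ 638; Total monthly debts = (845 + 730 + 1,475 + 660) = 3,710. DTI: 3,710 ÷ 9,750 = 38.1%, within the 41% cap
LTV = 74,200/114,500 = 64.8% ≤ 85%
Score 652 is in the 638–667 band; LTV 64.8% is in the 64.01–72% band → 8.95%.

8.95%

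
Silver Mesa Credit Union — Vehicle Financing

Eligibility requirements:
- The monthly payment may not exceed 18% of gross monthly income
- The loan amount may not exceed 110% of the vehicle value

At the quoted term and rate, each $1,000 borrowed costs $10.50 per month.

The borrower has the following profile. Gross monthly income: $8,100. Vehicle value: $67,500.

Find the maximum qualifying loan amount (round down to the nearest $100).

$74,200

Payment cap: 18% × $8,100 = $1,458/month.
At $10.50 per $1,000, that supports 1,458/10.50 × 1,000 ≈ $138,857 → $138,800.
LTV cap: 110% × $67,500 = $74,250 → $74,200.
Binding constraint: loan-to-value.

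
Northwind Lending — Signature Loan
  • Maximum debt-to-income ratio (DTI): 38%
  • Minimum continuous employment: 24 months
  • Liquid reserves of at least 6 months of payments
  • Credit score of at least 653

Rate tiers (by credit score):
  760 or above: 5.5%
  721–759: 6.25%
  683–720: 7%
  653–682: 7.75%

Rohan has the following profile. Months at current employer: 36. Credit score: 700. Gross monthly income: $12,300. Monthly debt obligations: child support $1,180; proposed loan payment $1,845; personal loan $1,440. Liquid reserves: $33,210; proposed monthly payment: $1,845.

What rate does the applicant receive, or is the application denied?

Approved at 7%

Credit score 700 ≥ 653 (meets minimum)
Total monthly debts = (1,180 + 1,845 + 1,440) = 4,465. Debt-to-income = 4,465/12,300 = 36.3% — meets 38% limit
Reserves = 33,210/1,845 = 18.0 months ≥ 6
Employment 36 ≥ 24 months
All requirements met. Score 700 falls in the 683–720 tier → 7%.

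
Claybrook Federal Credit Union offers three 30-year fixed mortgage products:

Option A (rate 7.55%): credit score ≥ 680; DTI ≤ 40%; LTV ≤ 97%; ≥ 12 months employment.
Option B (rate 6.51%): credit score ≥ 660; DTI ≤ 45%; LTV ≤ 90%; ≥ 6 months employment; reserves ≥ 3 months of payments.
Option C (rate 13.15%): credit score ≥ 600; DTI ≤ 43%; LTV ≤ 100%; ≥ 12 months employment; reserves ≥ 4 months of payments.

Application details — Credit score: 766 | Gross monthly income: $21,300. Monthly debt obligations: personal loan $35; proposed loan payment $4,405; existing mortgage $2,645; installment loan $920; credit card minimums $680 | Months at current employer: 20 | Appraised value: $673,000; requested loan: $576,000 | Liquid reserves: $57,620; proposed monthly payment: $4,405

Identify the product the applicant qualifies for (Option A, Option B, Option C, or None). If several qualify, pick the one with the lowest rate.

Total debts = (35 + 4,405 + 2,645 + 920 + 680) = 8,685; DTI = 8,685/21,300 = 40.8%.
LTV = 576,000/673,000 = 85.6%.
Reserves = 57,620/4,405 = 13.1 months.
Option A: score 766 ≥ 680; DTI 40.8% > 40%; LTV 85.6% ≤ 97%; employment 20 ≥ 12 mo → does not qualify.
Option B: score 766 ≥ 660; DTI 40.8% ≤ 45%; LTV 85.6% ≤ 90%; employment 20 ≥ 6 mo; reserves 13.1 ≥ 3 mo → qualifies.
Option C: score 766 ≥ 600; DTI 40.8% ≤ 43%; LTV 85.6% ≤ 100%; employment 20 ≥ 12 mo; reserves 13.1 ≥ 4 mo → qualifies.
Qualifying: Option B, Option C. Lowest rate is 6.51% → Option B.

Option B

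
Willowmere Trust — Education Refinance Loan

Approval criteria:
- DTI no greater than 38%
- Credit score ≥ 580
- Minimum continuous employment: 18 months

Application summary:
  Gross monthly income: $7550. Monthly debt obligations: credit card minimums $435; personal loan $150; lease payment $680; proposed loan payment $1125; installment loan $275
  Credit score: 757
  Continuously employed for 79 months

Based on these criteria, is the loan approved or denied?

Approved

Total monthly debts = (435 + 150 + 680 + 1,125 + 275) = 2,665. DTI: 2,665 ÷ 7,550 = 35.3%, within the 38% cap
Credit score 757 ≥ 580 (meets)
Employment 79 ≥ 18 months
All criteria satisfied.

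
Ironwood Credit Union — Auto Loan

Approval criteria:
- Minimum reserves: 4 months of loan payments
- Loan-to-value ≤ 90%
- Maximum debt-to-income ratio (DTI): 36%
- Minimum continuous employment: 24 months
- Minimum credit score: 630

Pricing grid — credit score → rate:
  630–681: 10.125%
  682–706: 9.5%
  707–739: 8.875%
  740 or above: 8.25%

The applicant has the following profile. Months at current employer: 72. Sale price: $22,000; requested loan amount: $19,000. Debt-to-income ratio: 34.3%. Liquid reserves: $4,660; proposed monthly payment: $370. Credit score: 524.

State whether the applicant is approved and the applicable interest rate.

Credit score 524 < 630 (below minimum)
Employment 72 ≥ 24 months
Debt-to-income 34.3% vs 36% cap — pass
LTV = 19,000/22,000 = 86.4% ≤ 90%
Liquid reserves cover 4,660/370 = 12.6 months — ≥ 4 required
Not all requirements met → denied.

Denied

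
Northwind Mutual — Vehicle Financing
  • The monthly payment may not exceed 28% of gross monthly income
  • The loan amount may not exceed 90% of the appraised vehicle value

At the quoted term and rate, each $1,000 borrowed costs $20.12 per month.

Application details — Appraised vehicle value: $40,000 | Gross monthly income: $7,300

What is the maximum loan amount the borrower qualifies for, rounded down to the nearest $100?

Payment cap: 28% × $7,300 = $2,044/month.
At $20.12 per $1,000, that supports 2,044/20.12 × 1,000 ≈ $101,590 → $101,500.
LTV cap: 90% × $40,000 = $36,000 → $36,000.
Binding constraint: loan-to-value.

$36,000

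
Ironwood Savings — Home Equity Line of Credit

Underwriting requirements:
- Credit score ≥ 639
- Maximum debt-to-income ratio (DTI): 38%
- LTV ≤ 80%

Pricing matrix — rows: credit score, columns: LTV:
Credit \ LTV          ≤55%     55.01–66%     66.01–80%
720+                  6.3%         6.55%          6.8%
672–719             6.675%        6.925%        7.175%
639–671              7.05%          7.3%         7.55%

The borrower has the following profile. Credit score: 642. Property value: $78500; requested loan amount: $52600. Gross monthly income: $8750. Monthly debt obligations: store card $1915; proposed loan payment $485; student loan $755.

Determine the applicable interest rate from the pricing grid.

7.55%

Credit score 642 ≥ 639; Total monthly debts = (1,915 + 485 + 755) = 3,155. Debt-to-income = 3,155/8,750 = 36.1% — meets 38% limit
LTV = 52,600/78,500 = 67% ≤ 80%
Score 642 is in the 639–671 band; LTV 67% is in the 66.01–80% band → 7.55%.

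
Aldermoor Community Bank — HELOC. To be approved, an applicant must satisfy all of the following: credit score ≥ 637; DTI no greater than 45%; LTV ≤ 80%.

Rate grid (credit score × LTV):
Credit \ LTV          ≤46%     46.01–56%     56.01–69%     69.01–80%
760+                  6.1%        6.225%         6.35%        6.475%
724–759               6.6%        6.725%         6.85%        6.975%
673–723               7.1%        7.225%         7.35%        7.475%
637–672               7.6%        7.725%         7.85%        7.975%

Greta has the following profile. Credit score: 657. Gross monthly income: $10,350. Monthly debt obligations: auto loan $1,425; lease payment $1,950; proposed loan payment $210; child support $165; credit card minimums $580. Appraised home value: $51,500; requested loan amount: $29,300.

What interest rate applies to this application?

7.85%

Credit score 657 ≥ 637; Total monthly debts = (1,425 + 1,950 + 210 + 165 + 580) = 4,330. DTI: 4,330 ÷ 10,350 = 41.8%, within the 45% cap
Loan-to-value = 29,300/51,500 = 56.9% — pass (80% max)
Row: 657 falls in 637–672. Column: 56.9% falls in 56.01–69%. Rate = 7.85%.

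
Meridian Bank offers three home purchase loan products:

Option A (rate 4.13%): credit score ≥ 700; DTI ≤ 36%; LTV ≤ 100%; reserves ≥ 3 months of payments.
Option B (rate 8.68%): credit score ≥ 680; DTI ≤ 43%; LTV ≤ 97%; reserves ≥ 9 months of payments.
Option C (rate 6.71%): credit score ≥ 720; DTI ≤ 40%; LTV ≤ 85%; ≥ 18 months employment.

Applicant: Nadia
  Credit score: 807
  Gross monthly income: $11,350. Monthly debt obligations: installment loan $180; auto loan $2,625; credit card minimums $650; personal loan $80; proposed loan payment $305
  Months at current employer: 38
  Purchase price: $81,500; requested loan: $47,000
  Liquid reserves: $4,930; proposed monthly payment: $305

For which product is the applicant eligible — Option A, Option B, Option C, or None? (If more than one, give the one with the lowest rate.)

Total debts = (180 + 2,625 + 650 + 80 + 305) = 3,840; DTI = 3,840/11,350 = 33.8%.
LTV = 47,000/81,500 = 57.7%.
Reserves = 4,930/305 = 16.2 months.
Option A: score 807 ≥ 700; DTI 33.8% ≤ 36%; LTV 57.7% ≤ 100%; reserves 16.2 ≥ 3 mo → qualifies.
Option B: score 807 ≥ 680; DTI 33.8% ≤ 43%; LTV 57.7% ≤ 97%; reserves 16.2 ≥ 9 mo → qualifies.
Option C: score 807 ≥ 720; DTI 33.8% ≤ 40%; LTV 57.7% ≤ 85%; employment 38 ≥ 18 mo → qualifies.
Qualifying: Option A, Option B, Option C. Lowest rate is 4.13% → Option A.

Option A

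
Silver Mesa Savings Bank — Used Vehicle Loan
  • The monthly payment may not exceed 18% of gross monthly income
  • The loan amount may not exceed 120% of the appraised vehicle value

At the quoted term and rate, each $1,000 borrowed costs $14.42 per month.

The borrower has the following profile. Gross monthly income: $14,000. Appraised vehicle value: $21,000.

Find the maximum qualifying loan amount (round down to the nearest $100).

Payment cap: 18% × $14,000 = $2,520/month.
At $14.42 per $1,000, that supports 2,520/14.42 × 1,000 ≈ $174,757 → $174,700.
LTV cap: 120% × $21,000 = $25,200 → $25,200.
Binding constraint: loan-to-value.

$25,200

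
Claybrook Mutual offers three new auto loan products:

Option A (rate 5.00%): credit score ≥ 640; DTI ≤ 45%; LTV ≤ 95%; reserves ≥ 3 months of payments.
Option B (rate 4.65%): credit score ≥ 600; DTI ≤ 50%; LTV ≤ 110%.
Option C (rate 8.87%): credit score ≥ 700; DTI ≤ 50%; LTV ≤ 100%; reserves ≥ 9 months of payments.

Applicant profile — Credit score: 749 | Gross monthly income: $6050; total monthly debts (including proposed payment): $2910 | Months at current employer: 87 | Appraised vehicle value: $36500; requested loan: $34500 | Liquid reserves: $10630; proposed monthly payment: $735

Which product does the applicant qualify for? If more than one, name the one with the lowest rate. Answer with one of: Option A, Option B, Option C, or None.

DTI = 2,910/6,050 = 48.1%.
LTV = 34,500/36,500 = 94.5%.
Reserves = 10,630/735 = 14.5 months.
Option A: score 749 ≥ 640; DTI 48.1% > 45%; LTV 94.5% ≤ 95%; reserves 14.5 ≥ 3 mo → does not qualify.
Option B: score 749 ≥ 600; DTI 48.1% ≤ 50%; LTV 94.5% ≤ 110% → qualifies.
Option C: score 749 ≥ 700; DTI 48.1% ≤ 50%; LTV 94.5% ≤ 100%; reserves 14.5 ≥ 9 mo → qualifies.
Qualifying: Option B, Option C. Lowest rate is 4.65% → Option B.

Option B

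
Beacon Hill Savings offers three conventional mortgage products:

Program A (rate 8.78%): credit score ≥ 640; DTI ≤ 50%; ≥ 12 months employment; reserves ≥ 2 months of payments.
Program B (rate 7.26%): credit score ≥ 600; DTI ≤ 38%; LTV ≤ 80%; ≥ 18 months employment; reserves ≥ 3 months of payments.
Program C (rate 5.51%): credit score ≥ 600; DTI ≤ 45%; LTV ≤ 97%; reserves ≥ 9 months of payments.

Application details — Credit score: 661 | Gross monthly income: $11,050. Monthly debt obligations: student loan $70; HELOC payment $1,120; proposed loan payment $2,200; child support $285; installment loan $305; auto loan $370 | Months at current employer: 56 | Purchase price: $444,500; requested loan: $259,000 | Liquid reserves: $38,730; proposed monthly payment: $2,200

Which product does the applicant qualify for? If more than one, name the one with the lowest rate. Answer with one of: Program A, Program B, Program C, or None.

Program C

Total debts = (70 + 1,120 + 2,200 + 285 + 305 + 370) = 4,350; DTI = 4,350/11,050 = 39.4%.
LTV = 259,000/444,500 = 58.3%.
Reserves = 38,730/2,200 = 17.6 months.
Program A: score 661 ≥ 640; DTI 39.4% ≤ 50%; employment 56 ≥ 12 mo; reserves 17.6 ≥ 2 mo → qualifies.
Program B: score 661 ≥ 600; DTI 39.4% > 38%; LTV 58.3% ≤ 80%; employment 56 ≥ 18 mo; reserves 17.6 ≥ 3 mo → does not qualify.
Program C: score 661 ≥ 600; DTI 39.4% ≤ 45%; LTV 58.3% ≤ 97%; reserves 17.6 ≥ 9 mo → qualifies.
Qualifying: Program A, Program C. Lowest rate is 5.51% → Program C.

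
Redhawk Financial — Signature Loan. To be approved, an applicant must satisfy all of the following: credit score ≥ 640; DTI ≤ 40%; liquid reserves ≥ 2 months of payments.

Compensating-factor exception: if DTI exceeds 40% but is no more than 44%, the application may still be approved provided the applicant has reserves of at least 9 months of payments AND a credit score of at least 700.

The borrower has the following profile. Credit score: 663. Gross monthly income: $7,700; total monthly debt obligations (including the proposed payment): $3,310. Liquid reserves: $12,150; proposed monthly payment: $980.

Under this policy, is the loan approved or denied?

Denied

Credit score 663 ≥ 640 (meets base)
DTI = 3,310/7,700 = 43% > 40% — standard DTI limit exceeded.
Reserves = 12,150/980 = 12.4 months ≥ 2
DTI 43% is within the 40%–44% exception band; checking compensating factors.
Reserves 12.4 ≥ 9 months; credit score 663 < 700.
Compensating-factor requirement not fully met.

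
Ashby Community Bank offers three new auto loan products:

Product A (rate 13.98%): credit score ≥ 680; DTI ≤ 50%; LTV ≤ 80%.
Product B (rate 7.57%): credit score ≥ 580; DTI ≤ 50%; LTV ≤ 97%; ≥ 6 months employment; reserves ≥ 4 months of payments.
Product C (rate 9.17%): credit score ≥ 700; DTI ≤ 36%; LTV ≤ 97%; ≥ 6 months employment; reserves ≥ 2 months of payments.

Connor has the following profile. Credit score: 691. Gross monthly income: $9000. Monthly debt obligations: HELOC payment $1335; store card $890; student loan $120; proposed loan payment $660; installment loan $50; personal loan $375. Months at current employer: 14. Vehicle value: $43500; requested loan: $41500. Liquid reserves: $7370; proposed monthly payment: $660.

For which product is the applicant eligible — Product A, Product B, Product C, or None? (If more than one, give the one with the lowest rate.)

Product B

Total debts = (1,335 + 890 + 120 + 660 + 50 + 375) = 3,430; DTI = 3,430/9,000 = 38.1%.
LTV = 41,500/43,500 = 95.4%.
Reserves = 7,370/660 = 11.2 months.
Product A: score 691 ≥ 680; DTI 38.1% ≤ 50%; LTV 95.4% > 80% → does not qualify.
Product B: score 691 ≥ 580; DTI 38.1% ≤ 50%; LTV 95.4% ≤ 97%; employment 14 ≥ 6 mo; reserves 11.2 ≥ 4 mo → qualifies.
Product C: score 691 < 700; DTI 38.1% > 36%; LTV 95.4% ≤ 97%; employment 14 ≥ 6 mo; reserves 11.2 ≥ 2 mo → does not qualify.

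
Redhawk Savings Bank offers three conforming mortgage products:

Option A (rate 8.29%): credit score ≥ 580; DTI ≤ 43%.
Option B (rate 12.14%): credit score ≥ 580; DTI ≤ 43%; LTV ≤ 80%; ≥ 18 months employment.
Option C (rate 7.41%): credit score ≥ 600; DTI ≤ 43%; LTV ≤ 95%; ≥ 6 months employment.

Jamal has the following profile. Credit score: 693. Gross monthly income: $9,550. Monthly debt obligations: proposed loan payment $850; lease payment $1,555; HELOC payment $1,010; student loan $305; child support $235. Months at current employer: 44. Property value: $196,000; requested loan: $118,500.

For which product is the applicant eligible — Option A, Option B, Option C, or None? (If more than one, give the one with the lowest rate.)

Option C

Total debts = (850 + 1,555 + 1,010 + 305 + 235) = 3,955; DTI = 3,955/9,550 = 41.4%.
LTV = 118,500/196,000 = 60.5%.
Option A: score 693 ≥ 580; DTI 41.4% ≤ 43% → qualifies.
Option B: score 693 ≥ 580; DTI 41.4% ≤ 43%; LTV 60.5% ≤ 80%; employment 44 ≥ 18 mo → qualifies.
Option C: score 693 ≥ 600; DTI 41.4% ≤ 43%; LTV 60.5% ≤ 95%; employment 44 ≥ 6 mo → qualifies.
Qualifying: Option A, Option B, Option C. Lowest rate is 7.41% → Option C.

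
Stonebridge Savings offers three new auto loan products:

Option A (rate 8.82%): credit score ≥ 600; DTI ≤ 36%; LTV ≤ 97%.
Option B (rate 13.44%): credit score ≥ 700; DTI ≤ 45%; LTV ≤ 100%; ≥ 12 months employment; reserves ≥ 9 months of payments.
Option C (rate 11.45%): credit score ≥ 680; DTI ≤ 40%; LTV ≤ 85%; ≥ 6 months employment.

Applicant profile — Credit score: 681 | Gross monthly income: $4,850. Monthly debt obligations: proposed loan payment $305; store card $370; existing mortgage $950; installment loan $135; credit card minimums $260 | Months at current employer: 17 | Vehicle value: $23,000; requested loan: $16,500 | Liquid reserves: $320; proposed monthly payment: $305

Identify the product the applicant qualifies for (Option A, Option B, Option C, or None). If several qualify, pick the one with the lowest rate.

None

Total debts = (305 + 370 + 950 + 135 + 260) = 2,020; DTI = 2,020/4,850 = 41.6%.
LTV = 16,500/23,000 = 71.7%.
Reserves = 320/305 = 1.0 months.
Option A: score 681 ≥ 600; DTI 41.6% > 36%; LTV 71.7% ≤ 97% → does not qualify.
Option B: score 681 < 700; DTI 41.6% ≤ 45%; LTV 71.7% ≤ 100%; employment 17 ≥ 12 mo; reserves 1.0 < 9 mo → does not qualify.
Option C: score 681 ≥ 680; DTI 41.6% > 40%; LTV 71.7% ≤ 85%; employment 17 ≥ 6 mo → does not qualify.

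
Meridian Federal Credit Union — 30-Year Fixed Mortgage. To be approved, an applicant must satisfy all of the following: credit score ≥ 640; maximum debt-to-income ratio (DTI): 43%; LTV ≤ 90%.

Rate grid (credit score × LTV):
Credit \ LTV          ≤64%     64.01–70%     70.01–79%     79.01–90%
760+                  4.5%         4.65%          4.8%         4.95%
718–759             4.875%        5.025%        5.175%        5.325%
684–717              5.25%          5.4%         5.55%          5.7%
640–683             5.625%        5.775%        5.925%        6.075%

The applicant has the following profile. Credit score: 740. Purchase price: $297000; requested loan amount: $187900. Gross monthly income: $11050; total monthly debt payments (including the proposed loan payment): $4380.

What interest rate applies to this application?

4.875%

Credit score 740 ≥ 640; DTI: 4,380 ÷ 11,050 = 39.6%, within the 43% cap
LTV = 187,900/297,000 = 63.3% ≤ 90%
Row: 740 falls in 718–759. Column: 63.3% falls in ≤64%. Rate = 4.875%.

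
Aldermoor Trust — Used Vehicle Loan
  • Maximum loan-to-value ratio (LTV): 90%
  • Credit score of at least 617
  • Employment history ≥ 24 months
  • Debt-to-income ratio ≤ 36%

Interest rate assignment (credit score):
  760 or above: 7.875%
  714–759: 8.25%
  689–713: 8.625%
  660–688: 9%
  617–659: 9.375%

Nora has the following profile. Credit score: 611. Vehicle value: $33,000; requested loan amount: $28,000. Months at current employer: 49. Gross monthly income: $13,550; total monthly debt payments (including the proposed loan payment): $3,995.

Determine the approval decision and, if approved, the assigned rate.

Denied

Credit score 611 < 617 (below minimum)
DTI: 3,995 ÷ 13,550 = 29.5%, within the 36% cap
LTV = 28,000/33,000 = 84.8% ≤ 90%
Employment 49 ≥ 24 months
Not all requirements met → denied.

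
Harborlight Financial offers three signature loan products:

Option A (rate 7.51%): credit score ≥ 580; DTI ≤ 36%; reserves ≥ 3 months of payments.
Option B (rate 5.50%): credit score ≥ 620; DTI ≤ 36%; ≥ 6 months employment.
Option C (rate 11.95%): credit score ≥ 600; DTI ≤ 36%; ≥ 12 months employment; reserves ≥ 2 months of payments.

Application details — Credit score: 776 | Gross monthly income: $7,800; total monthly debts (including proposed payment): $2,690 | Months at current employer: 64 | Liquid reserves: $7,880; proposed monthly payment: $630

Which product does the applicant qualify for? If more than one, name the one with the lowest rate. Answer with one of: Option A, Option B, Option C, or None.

DTI = 2,690/7,800 = 34.5%.
Reserves = 7,880/630 = 12.5 months.
Option A: score 776 ≥ 580; DTI 34.5% ≤ 36%; reserves 12.5 ≥ 3 mo → qualifies.
Option B: score 776 ≥ 620; DTI 34.5% ≤ 36%; employment 64 ≥ 6 mo → qualifies.
Option C: score 776 ≥ 600; DTI 34.5% ≤ 36%; employment 64 ≥ 12 mo; reserves 12.5 ≥ 2 mo → qualifies.
Qualifying: Option A, Option B, Option C. Lowest rate is 5.50% → Option B.

Option B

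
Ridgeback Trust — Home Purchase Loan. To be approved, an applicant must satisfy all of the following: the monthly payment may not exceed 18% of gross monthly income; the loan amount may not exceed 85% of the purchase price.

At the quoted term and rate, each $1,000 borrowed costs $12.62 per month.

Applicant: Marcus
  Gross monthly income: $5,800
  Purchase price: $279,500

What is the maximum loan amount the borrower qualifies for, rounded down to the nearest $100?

$82,700

Payment cap: 18% × $5,800 = $1,044/month.
At $12.62 per $1,000, that supports 1,044/12.62 × 1,000 ≈ $82,725 → $82,700.
LTV cap: 85% × $279,500 = $237,575 → $237,500.
Binding constraint: payment-to-income.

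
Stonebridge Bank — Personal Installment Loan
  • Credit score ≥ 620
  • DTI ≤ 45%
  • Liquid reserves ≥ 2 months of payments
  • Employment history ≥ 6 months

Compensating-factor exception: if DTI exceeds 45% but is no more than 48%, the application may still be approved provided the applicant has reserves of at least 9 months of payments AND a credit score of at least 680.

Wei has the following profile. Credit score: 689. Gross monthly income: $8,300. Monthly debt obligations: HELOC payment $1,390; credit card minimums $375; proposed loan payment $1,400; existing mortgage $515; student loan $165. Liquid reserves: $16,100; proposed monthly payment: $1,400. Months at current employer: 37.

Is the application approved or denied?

Approved

Credit score 689 ≥ 620 (meets base)
Total debts = (1,390 + 375 + 1,400 + 515 + 165) = 3,845. DTI = 3,845/8,300 = 46.3% > 45% — standard DTI limit exceeded.
Liquid reserves cover 16,100/1,400 = 11.5 months — ≥ 2 required
Employment 37 ≥ 6 months
DTI 46.3% is within the 45%–48% exception band; checking compensating factors.
Reserves 11.5 ≥ 9 months; credit score 689 ≥ 680.
Both compensating conditions met → exception applies.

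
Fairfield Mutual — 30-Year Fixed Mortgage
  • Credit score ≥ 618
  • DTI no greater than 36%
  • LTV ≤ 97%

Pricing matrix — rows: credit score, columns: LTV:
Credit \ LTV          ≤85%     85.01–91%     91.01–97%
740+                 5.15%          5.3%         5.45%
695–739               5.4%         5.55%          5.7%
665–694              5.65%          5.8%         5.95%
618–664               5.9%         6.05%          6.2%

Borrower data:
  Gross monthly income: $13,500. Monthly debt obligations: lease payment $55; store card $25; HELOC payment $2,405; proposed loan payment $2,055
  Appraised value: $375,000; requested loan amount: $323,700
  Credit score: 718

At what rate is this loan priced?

Credit score 718 ≥ 618; Total monthly debts = (55 + 25 + 2,405 + 2,055) = 4,540. DTI: 4,540 ÷ 13,500 = 33.6%, within the 36% cap
Loan-to-value = 323,700/375,000 = 86.3% — pass (97% max)
Score 718 is in the 695–739 band; LTV 86.3% is in the 85.01–91% band → 5.55%.

5.55%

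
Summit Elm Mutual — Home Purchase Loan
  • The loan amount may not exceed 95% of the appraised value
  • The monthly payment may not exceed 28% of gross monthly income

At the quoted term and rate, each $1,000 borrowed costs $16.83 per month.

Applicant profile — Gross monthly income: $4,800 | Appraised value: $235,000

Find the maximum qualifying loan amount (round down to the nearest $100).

$79,800

Payment cap: 28% × $4,800 = $1,344/month.
At $16.83 per $1,000, that supports 1,344/16.83 × 1,000 ≈ $79,857 → $79,800.
LTV cap: 95% × $235,000 = $223,250 → $223,200.
Binding constraint: payment-to-income.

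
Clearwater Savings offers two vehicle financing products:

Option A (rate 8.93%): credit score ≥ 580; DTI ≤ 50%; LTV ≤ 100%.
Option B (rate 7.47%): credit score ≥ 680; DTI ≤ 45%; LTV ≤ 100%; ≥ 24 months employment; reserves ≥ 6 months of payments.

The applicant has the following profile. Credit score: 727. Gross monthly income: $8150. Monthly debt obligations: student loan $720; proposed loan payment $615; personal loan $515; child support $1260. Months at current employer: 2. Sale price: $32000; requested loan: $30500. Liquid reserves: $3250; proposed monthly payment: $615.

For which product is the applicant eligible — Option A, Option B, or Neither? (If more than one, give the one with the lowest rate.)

Option A

Total debts = (720 + 615 + 515 + 1,260) = 3,110; DTI = 3,110/8,150 = 38.2%.
LTV = 30,500/32,000 = 95.3%.
Reserves = 3,250/615 = 5.3 months.
Option A: score 727 ≥ 580; DTI 38.2% ≤ 50%; LTV 95.3% ≤ 100% → qualifies.
Option B: score 727 ≥ 680; DTI 38.2% ≤ 45%; LTV 95.3% ≤ 100%; employment 2 < 24 mo; reserves 5.3 < 6 mo → does not qualify.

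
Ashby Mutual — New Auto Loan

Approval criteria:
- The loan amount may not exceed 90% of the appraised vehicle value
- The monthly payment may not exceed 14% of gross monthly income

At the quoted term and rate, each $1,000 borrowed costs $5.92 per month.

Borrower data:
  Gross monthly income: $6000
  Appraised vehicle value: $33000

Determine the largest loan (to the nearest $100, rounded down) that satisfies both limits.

$29,700

Payment cap: 14% × $6,000 = $840/month.
At $5.92 per $1,000, that supports 840/5.92 × 1,000 ≈ $141,891 → $141,800.
LTV cap: 90% × $33,000 = $29,700 → $29,700.
Binding constraint: loan-to-value.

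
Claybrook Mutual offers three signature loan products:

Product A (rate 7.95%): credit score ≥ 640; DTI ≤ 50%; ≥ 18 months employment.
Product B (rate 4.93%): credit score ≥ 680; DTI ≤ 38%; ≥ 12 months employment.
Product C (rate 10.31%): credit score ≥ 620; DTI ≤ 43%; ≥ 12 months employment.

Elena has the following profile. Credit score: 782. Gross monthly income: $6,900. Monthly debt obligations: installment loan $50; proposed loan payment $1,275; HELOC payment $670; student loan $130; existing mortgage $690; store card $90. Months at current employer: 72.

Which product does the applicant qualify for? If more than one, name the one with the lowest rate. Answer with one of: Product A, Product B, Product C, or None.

Product A

Total debts = (50 + 1,275 + 670 + 130 + 690 + 90) = 2,905; DTI = 2,905/6,900 = 42.1%.
Product A: score 782 ≥ 640; DTI 42.1% ≤ 50%; employment 72 ≥ 18 mo → qualifies.
Product B: score 782 ≥ 680; DTI 42.1% > 38%; employment 72 ≥ 12 mo → does not qualify.
Product C: score 782 ≥ 620; DTI 42.1% ≤ 43%; employment 72 ≥ 12 mo → qualifies.
Qualifying: Product A, Product C. Lowest rate is 7.95% → Product A.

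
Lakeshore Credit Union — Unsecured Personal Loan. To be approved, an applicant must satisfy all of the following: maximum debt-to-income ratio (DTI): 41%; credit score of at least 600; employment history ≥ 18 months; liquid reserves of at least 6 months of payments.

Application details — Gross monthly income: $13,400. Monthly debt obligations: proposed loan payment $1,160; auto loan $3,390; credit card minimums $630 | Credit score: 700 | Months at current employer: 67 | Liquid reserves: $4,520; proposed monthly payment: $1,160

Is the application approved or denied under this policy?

Denied

Total monthly debts = (1,160 + 3,390 + 630) = 5,180. Debt-to-income = 5,180/13,400 = 38.7% — meets 41% limit
Credit score 700 ≥ 600 (meets)
Employment 67 ≥ 18 months
Reserves: 4,520 ÷ 1,160 = 3.9 months (below 6-month minimum)
Fails on reserves.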